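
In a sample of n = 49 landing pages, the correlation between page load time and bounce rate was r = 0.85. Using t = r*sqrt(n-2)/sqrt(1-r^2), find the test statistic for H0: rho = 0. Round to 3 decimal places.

11.062

t = r·√(n−2) / √(1−r²) with r = 0.85, n = 49
  = 0.85·√47 / √(1 − 0.7225)
  = 0.85·6.855655 / 0.526783
  = 5.827307 / 0.526783 = 11.062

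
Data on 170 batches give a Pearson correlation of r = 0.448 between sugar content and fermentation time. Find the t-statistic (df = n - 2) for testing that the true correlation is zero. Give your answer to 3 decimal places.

t = r·√(n−2) / √(1−r²) with r = 0.448, n = 170
  = 0.448·√168 / √(1 − 0.200704)
  = 0.448·12.961481 / 0.894034
  = 5.806743 / 0.894034 = 6.495

6.495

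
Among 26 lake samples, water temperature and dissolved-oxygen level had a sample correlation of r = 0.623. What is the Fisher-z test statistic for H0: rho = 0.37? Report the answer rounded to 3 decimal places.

z_r = atanh(0.623) = 0.729893,  z_0 = atanh(0.37) = 0.388423
SE = 1/√(n−3) = 1/√23 = 0.208514
z = (z_r − z_0)/SE = (0.729893 − 0.388423) / 0.208514 = 0.341470 / 0.208514 = 1.638

1.638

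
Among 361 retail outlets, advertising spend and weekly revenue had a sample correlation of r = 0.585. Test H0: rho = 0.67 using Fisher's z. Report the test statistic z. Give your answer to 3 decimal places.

Fisher z: atanh(0.585) = 0.670031, atanh(0.67) = 0.810743
z = (z_r − z_0)·√(n−3) = (0.670031 − 0.810743)·√358 = -0.140712 · 18.920888 = -2.662

-2.662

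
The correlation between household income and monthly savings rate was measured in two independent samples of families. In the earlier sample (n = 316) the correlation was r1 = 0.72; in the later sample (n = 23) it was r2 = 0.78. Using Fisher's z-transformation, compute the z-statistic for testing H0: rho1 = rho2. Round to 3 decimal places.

-0.597

z1 = atanh(0.72) = 0.907645,  z2 = atanh(0.78) = 1.045371
SE = √(1/(n1−3) + 1/(n2−3)) = √(1/313 + 1/20) = √(0.0031949 + 0.0500000) = √0.0531949 = 0.230640
z = (z1 − z2)/SE = (0.907645 − 1.045371) / 0.230640 = -0.137726 / 0.230640 = -0.597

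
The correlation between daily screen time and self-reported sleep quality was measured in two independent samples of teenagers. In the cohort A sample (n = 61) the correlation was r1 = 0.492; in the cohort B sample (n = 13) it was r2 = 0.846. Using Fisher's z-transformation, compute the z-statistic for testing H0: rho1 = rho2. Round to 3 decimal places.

Fisher z-transforms: z1 = atanh(0.492) = 0.538696, z2 = atanh(0.846) = 1.241912; difference d = -0.703216
Var(d) = 1/58 + 1/10 = 0.0172414 + 0.1000000 = 0.1172414
z = d/√Var(d) = -0.703216 / √0.1172414 = -0.703216 / 0.342405 = -2.054

-2.054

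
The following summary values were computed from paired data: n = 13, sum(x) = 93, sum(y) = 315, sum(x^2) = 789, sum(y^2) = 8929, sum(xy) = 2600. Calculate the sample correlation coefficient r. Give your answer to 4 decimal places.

Numerator: nΣxy − (Σx)(Σy) = 13·2600 − (93)(315) = 4505
Denominator: √[(nΣx²−(Σx)²)(nΣy²−(Σy)²)]
  nΣx²−(Σx)² = 13·789 − 8649 = 1608;  nΣy²−(Σy)² = 13·8929 − 99225 = 16852
  √(1608·16852) = √27098016 = 5205.5755
r = 4505 / 5205.5755 = 0.8654

0.8654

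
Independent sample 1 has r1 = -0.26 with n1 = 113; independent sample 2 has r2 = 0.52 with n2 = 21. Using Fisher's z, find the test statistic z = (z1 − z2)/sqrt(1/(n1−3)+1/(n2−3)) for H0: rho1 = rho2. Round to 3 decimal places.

Fisher z-transforms: z1 = atanh(-0.26) = -0.266108, z2 = atanh(0.52) = 0.576340; difference d = -0.842448
Var(d) = 1/110 + 1/18 = 0.0090909 + 0.0555556 = 0.0646465
z = d/√Var(d) = -0.842448 / √0.0646465 = -0.842448 / 0.254257 = -3.313

-3.313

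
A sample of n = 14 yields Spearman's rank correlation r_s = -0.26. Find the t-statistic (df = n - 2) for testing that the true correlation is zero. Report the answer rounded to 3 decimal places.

1 − r_s² = 1 − 0.0676 = 0.9324;  √(1−r_s²) = 0.965609
√(n−2) = √12 = 3.464102
t = r_s·√(n−2)/√(1−r_s²) = -0.26 · 3.464102 / 0.965609 = -0.933

-0.933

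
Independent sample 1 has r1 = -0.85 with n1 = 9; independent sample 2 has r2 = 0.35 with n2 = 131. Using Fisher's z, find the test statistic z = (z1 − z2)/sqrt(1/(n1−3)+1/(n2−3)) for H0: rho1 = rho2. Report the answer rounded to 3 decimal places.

-3.882

z1 = atanh(-0.85) = -1.256153,  z2 = atanh(0.35) = 0.365444
SE = √(1/(n1−3) + 1/(n2−3)) = √(1/6 + 1/128) = √(0.1666667 + 0.0078125) = √0.1744792 = 0.417707
z = (z1 − z2)/SE = (-1.256153 − 0.365444) / 0.417707 = -1.621597 / 0.417707 = -3.882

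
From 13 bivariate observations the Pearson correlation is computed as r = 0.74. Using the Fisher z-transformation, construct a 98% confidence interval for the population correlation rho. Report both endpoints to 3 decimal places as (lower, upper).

z_r = atanh(0.74) = 0.950479;  SE = 1/√(n−3) = 1/√10 = 0.316228
z-limits: 0.950479 ± 2.326·0.316228 = 0.950479 ± 0.735546 = [0.214933, 1.686025]
ρ-limits: (tanh 0.214933, tanh 1.686025) = (0.212, 0.934)

(0.212, 0.934)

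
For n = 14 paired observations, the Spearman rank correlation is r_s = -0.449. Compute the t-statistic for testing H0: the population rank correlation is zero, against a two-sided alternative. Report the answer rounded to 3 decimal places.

t = r_s·√(n−2) / √(1−r_s²) with r_s = -0.449, n = 14
  = -0.449·√12 / √(1 − 0.201601)
  = -0.449·3.464102 / 0.893532
  = -1.555382 / 0.893532 = -1.741

-1.741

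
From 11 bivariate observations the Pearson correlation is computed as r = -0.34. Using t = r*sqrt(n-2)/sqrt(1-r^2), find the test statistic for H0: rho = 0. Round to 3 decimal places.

t = r·√(n−2) / √(1−r²) with r = -0.34, n = 11
  = -0.34·√9 / √(1 − 0.1156)
  = -0.34·3.000000 / 0.940425
  = -1.020000 / 0.940425 = -1.085

-1.085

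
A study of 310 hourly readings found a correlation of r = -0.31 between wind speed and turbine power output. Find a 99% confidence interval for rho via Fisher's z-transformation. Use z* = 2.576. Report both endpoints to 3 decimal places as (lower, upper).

Fisher z: z_r = atanh(r) = ½·ln((1+(-0.31))/(1−(-0.31))) = -0.320545
SE(z) = 1/√(n−3) = 1/√307 = 0.057073
99% ⇒ z* = 2.576; margin = 2.576·0.057073 = 0.147020
CI on z-scale: (-0.467565, -0.173525)
Back-transform: tanh(-0.467565) = -0.436230, tanh(-0.173525) = -0.171804

(-0.436, -0.172)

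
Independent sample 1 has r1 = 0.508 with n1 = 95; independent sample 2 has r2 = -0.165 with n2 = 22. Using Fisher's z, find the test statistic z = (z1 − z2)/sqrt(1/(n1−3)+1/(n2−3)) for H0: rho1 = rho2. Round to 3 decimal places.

2.883

Fisher z-transforms: z1 = atanh(0.508) = 0.560030, z2 = atanh(-0.165) = -0.166522; difference d = 0.726552
Var(d) = 1/92 + 1/19 = 0.0108696 + 0.0526316 = 0.0635012
z = d/√Var(d) = 0.726552 / √0.0635012 = 0.726552 / 0.251994 = 2.883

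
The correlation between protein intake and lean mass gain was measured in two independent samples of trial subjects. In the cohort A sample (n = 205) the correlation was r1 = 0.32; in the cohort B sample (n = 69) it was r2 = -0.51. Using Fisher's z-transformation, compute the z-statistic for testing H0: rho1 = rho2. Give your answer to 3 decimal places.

Fisher z-transforms: z1 = atanh(0.32) = 0.331647, z2 = atanh(-0.51) = -0.562730; difference d = 0.894377
Var(d) = 1/202 + 1/66 = 0.0049505 + 0.0151515 = 0.0201020
z = d/√Var(d) = 0.894377 / √0.0201020 = 0.894377 / 0.141782 = 6.308

6.308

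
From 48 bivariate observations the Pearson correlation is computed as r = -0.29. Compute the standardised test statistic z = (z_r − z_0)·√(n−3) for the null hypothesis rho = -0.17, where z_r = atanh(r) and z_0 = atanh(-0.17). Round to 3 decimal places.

z_r = atanh(-0.29) = -0.298566,  z_0 = atanh(-0.17) = -0.171667
SE = 1/√(n−3) = 1/√45 = 0.149071
z = (z_r − z_0)/SE = (-0.298566 − (-0.171667)) / 0.149071 = -0.126899 / 0.149071 = -0.851

-0.851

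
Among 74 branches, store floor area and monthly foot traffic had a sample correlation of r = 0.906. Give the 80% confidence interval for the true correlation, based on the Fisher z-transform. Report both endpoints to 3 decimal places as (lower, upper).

(0.875, 0.930)

Fisher z: z_r = atanh(r) = ½·ln((1+0.906)/(1−0.906)) = 1.504734
SE(z) = 1/√(n−3) = 1/√71 = 0.118678
80% ⇒ z* = 1.282; margin = 1.282·0.118678 = 0.152145
CI on z-scale: (1.352589, 1.656879)
Back-transform: tanh(1.352589) = 0.874663, tanh(1.656879) = 0.929796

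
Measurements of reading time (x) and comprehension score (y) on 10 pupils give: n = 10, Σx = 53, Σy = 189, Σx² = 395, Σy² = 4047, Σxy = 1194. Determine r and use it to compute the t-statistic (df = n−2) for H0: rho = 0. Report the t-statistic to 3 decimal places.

S_xy = nΣxy − ΣxΣy = 10·1194 − 53·189 = 11940 − 10017 = 1923
S_xx = nΣx² − (Σx)² = 10·395 − 53² = 3950 − 2809 = 1141
S_yy = nΣy² − (Σy)² = 10·4047 − 189² = 40470 − 35721 = 4749
r = S_xy / √(S_xx·S_yy) = 1923 / √(1141·4749) = 1923 / √5418609 = 1923 / 2327.7906 = 0.8261
t = r·√(n−2)/√(1−r²) = 0.8261·√8 / √(1−0.682441) = 2.336564 / 0.563524 = 4.146

4.146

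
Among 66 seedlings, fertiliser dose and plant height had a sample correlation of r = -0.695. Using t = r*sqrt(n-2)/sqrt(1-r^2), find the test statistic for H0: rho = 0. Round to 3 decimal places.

1 − r² = 1 − 0.483025 = 0.516975;  √(1−r²) = 0.719010
√(n−2) = √64 = 8.000000
t = r·√(n−2)/√(1−r²) = -0.695 · 8.000000 / 0.719010 = -7.733

-7.733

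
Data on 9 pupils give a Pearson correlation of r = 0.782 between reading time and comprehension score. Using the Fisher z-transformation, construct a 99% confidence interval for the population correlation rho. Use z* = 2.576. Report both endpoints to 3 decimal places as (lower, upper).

z_r = atanh(0.782) = 1.050498;  SE = 1/√(n−3) = 1/√6 = 0.408248
z-limits: 1.050498 ± 2.576·0.408248 = 1.050498 ± 1.051647 = [-0.001149, 2.102145]
ρ-limits: (tanh -0.001149, tanh 2.102145) = (-0.001, 0.971)

(-0.001, 0.971)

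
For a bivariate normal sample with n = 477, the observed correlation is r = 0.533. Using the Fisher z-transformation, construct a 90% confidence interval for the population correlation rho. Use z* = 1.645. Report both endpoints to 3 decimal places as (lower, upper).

(0.477, 0.585)

z_r = atanh(0.533) = 0.594326;  SE = 1/√(n−3) = 1/√474 = 0.045932
z-limits: 0.594326 ± 1.645·0.045932 = 0.594326 ± 0.075558 = [0.518768, 0.669884]
ρ-limits: (tanh 0.518768, tanh 0.669884) = (0.477, 0.585)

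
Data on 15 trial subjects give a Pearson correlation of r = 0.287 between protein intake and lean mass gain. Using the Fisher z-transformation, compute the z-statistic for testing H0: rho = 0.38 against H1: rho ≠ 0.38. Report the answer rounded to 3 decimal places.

z_r = atanh(0.287) = 0.295294,  z_0 = atanh(0.38) = 0.400060
SE = 1/√(n−3) = 1/√12 = 0.288675
z = (z_r − z_0)/SE = (0.295294 − 0.400060) / 0.288675 = -0.104766 / 0.288675 = -0.363

-0.363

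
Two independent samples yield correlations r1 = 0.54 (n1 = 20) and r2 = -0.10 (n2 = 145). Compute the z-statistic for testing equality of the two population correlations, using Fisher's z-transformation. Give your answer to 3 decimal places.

2.745

z1 = atanh(0.54) = 0.604156,  z2 = atanh(-0.10) = -0.100335
SE = √(1/(n1−3) + 1/(n2−3)) = √(1/17 + 1/142) = √(0.0588235 + 0.0070423) = √0.0658658 = 0.256643
z = (z1 − z2)/SE = (0.604156 − (-0.100335)) / 0.256643 = 0.704491 / 0.256643 = 2.745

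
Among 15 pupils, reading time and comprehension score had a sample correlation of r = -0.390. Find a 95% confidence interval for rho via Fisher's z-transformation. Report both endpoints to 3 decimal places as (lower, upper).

(-0.752, 0.153)

Fisher z: z_r = atanh(r) = ½·ln((1+(-0.390))/(1−(-0.390))) = -0.411800
SE(z) = 1/√(n−3) = 1/√12 = 0.288675
95% ⇒ z* = 1.960; margin = 1.960·0.288675 = 0.565803
CI on z-scale: (-0.977603, 0.154003)
Back-transform: tanh(-0.977603) = -0.752026, tanh(0.154003) = 0.152797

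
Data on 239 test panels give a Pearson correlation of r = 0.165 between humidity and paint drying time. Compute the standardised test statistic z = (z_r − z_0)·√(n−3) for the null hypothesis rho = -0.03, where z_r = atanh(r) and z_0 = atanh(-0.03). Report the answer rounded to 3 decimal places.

Fisher z: atanh(0.165) = 0.166522, atanh(-0.03) = -0.030009
z = (z_r − z_0)·√(n−3) = (0.166522 − (-0.030009))·√236 = 0.196531 · 15.362291 = 3.019

3.019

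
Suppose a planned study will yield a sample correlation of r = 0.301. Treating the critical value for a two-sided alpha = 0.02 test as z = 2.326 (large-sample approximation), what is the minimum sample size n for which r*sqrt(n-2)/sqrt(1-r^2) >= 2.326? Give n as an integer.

r√(n−2)/√(1−r²) ≥ 2.326  ⇔  n−2 ≥ (2.326)²·(1−r²)/r²
(1−r²)/r² = (1−0.090601)/0.090601 = 10.0374
n ≥ 2 + 5.410276·10.0374 = 2 + 54.3051 = 56.3051
⌈56.3051⌉ = 57

57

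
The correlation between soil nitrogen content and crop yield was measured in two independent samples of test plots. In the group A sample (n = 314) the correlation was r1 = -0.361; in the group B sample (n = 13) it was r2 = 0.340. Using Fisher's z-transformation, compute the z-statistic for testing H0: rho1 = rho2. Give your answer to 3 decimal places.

z1 = atanh(-0.361) = -0.378035,  z2 = atanh(0.340) = 0.354093
SE = √(1/(n1−3) + 1/(n2−3)) = √(1/311 + 1/10) = √(0.0032154 + 0.1000000) = √0.1032154 = 0.321272
z = (z1 − z2)/SE = (-0.378035 − 0.354093) / 0.321272 = -0.732128 / 0.321272 = -2.279

-2.279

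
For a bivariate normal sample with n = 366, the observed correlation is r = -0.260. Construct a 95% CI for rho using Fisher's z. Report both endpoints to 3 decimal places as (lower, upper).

(-0.353, -0.162)

Fisher z: z_r = atanh(r) = ½·ln((1+(-0.260))/(1−(-0.260))) = -0.266108
SE(z) = 1/√(n−3) = 1/√363 = 0.052486
95% ⇒ z* = 1.960; margin = 1.960·0.052486 = 0.102873
CI on z-scale: (-0.368981, -0.163235)
Back-transform: tanh(-0.368981) = -0.353100, tanh(-0.163235) = -0.161800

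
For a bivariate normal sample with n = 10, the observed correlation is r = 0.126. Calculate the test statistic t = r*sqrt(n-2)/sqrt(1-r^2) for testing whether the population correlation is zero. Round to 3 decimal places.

0.359

1 − r² = 1 − 0.015876 = 0.984124;  √(1−r²) = 0.992030
√(n−2) = √8 = 2.828427
t = r·√(n−2)/√(1−r²) = 0.126 · 2.828427 / 0.992030 = 0.359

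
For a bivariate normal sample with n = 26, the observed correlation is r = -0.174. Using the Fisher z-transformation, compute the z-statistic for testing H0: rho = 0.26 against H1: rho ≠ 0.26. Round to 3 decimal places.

-2.119

Fisher z: atanh(-0.174) = -0.175789, atanh(0.26) = 0.266108
z = (z_r − z_0)·√(n−3) = (-0.175789 − 0.266108)·√23 = -0.441897 · 4.795832 = -2.119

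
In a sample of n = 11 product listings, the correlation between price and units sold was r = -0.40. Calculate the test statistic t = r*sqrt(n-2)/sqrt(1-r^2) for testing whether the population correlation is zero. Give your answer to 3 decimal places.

t = r·√(n−2) / √(1−r²) with r = -0.40, n = 11
  = -0.40·√9 / √(1 − 0.1600)
  = -0.40·3.000000 / 0.916515
  = -1.200000 / 0.916515 = -1.309

-1.309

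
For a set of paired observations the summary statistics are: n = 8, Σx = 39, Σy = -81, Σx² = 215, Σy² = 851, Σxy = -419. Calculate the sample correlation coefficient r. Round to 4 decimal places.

-0.8705

S_xy = nΣxy − ΣxΣy = 8·(-419) − 39·(-81) = -3352 − (-3159) = -193
S_xx = nΣx² − (Σx)² = 8·215 − 39² = 1720 − 1521 = 199
S_yy = nΣy² − (Σy)² = 8·851 − (-81)² = 6808 − 6561 = 247
r = S_xy / √(S_xx·S_yy) = -193 / √(199·247) = -193 / √49153 = -193 / 221.7048 = -0.8705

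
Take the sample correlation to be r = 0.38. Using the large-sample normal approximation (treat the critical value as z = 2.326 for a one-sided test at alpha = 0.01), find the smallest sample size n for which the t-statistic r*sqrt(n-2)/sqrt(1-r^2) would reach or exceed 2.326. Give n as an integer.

r√(n−2)/√(1−r²) ≥ 2.326  ⇔  n−2 ≥ (2.326)²·(1−r²)/r²
(1−r²)/r² = (1−0.1444)/0.1444 = 5.9252
n ≥ 2 + 5.410276·5.9252 = 2 + 32.0570 = 34.0570
⌈34.0570⌉ = 35

35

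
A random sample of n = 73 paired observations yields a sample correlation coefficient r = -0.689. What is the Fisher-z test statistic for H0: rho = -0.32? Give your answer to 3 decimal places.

z_r = atanh(-0.689) = -0.846050,  z_0 = atanh(-0.32) = -0.331647
SE = 1/√(n−3) = 1/√70 = 0.119523
z = (z_r − z_0)/SE = (-0.846050 − (-0.331647)) / 0.119523 = -0.514403 / 0.119523 = -4.304

-4.304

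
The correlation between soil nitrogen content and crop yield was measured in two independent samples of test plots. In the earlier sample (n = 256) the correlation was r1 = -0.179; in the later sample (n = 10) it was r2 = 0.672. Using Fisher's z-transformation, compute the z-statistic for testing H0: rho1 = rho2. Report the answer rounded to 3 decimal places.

-2.598

Fisher z-transforms: z1 = atanh(-0.179) = -0.180949, z2 = atanh(0.672) = 0.814381; difference d = -0.995330
Var(d) = 1/253 + 1/7 = 0.0039526 + 0.1428571 = 0.1468097
z = d/√Var(d) = -0.995330 / √0.1468097 = -0.995330 / 0.383158 = -2.598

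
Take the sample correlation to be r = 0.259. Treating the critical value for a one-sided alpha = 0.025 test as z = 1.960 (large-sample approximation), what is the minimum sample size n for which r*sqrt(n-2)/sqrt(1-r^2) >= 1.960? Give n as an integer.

56

r√(n−2)/√(1−r²) ≥ 1.960  ⇔  n−2 ≥ (1.960)²·(1−r²)/r²
(1−r²)/r² = (1−0.067081)/0.067081 = 13.9074
n ≥ 2 + 3.8416·13.9074 = 2 + 53.4267 = 55.4267
⌈55.4267⌉ = 56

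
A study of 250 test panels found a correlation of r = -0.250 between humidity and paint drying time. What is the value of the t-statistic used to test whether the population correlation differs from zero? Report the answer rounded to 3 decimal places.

t = r·√(n−2) / √(1−r²) with r = -0.250, n = 250
  = -0.250·√248 / √(1 − 0.062500)
  = -0.250·15.748016 / 0.968246
  = -3.937004 / 0.968246 = -4.066

-4.066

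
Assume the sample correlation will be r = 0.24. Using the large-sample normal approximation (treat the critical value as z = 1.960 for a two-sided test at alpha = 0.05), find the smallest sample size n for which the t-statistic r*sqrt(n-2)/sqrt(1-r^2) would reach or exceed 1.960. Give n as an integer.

Need r·√(n−2)/√(1−r²) ≥ 1.960
√(n−2) ≥ 1.960·√(1−0.0576) / 0.24 = 1.960·0.970773 / 0.24 = 7.9280
n−2 ≥ 62.8532  ⇒  n ≥ 64.8532
Smallest integer n = 65

65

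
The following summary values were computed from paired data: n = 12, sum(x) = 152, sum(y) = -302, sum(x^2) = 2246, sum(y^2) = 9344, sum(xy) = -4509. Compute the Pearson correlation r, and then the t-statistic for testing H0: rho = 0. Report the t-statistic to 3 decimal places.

-7.138

Numerator: nΣxy − (Σx)(Σy) = 12·(-4509) − (152)(-302) = -8204
Denominator: √[(nΣx²−(Σx)²)(nΣy²−(Σy)²)]
  nΣx²−(Σx)² = 12·2246 − 23104 = 3848;  nΣy²−(Σy)² = 12·9344 − 91204 = 20924
  √(3848·20924) = √80515552 = 8973.0459
r = -8204 / 8973.0459 = -0.9143
t = r·√(n−2)/√(1−r²) = -0.9143·√10 / √(1−0.835944) = -2.891270 / 0.405038 = -7.138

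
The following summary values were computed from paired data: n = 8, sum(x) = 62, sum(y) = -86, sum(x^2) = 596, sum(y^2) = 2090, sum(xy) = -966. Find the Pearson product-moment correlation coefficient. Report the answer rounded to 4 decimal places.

Numerator: nΣxy − (Σx)(Σy) = 8·(-966) − (62)(-86) = -2396
Denominator: √[(nΣx²−(Σx)²)(nΣy²−(Σy)²)]
  nΣx²−(Σx)² = 8·596 − 3844 = 924;  nΣy²−(Σy)² = 8·2090 − 7396 = 9324
  √(924·9324) = √8615376 = 2935.1961
r = -2396 / 2935.1961 = -0.8163

-0.8163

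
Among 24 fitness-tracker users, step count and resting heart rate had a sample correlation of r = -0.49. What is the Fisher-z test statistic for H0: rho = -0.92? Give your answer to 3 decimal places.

4.825

z_r = atanh(-0.49) = -0.536060,  z_0 = atanh(-0.92) = -1.589027
SE = 1/√(n−3) = 1/√21 = 0.218218
z = (z_r − z_0)/SE = (-0.536060 − (-1.589027)) / 0.218218 = 1.052967 / 0.218218 = 4.825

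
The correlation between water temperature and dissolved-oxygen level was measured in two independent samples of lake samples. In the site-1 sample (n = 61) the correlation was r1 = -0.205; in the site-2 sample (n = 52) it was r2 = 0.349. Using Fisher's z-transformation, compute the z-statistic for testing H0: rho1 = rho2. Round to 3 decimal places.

-2.949

z1 = atanh(-0.205) = -0.207946,  z2 = atanh(0.349) = 0.364305
SE = √(1/(n1−3) + 1/(n2−3)) = √(1/58 + 1/49) = √(0.0172414 + 0.0204082) = √0.0376496 = 0.194035
z = (z1 − z2)/SE = (-0.207946 − 0.364305) / 0.194035 = -0.572251 / 0.194035 = -2.949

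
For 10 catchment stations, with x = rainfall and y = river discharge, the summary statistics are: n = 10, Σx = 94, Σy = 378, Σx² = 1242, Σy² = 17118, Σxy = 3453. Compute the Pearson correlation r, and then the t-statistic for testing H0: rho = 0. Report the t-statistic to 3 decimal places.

Numerator: nΣxy − (Σx)(Σy) = 10·3453 − (94)(378) = -1002
Denominator: √[(nΣx²−(Σx)²)(nΣy²−(Σy)²)]
  nΣx²−(Σx)² = 10·1242 − 8836 = 3584;  nΣy²−(Σy)² = 10·17118 − 142884 = 28296
  √(3584·28296) = √101412864 = 10070.3954
r = -1002 / 10070.3954 = -0.0995
t = r·√(n−2)/√(1−r²) = -0.0995·√8 / √(1−0.009900) = -0.281428 / 0.995038 = -0.283

-0.283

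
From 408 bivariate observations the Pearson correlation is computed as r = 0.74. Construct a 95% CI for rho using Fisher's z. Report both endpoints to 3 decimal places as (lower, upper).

z_r = atanh(0.74) = 0.950479;  SE = 1/√(n−3) = 1/√405 = 0.049690
z-limits: 0.950479 ± 1.960·0.049690 = 0.950479 ± 0.097392 = [0.853087, 1.047871]
ρ-limits: (tanh 0.853087, tanh 1.047871) = (0.693, 0.781)

(0.693, 0.781)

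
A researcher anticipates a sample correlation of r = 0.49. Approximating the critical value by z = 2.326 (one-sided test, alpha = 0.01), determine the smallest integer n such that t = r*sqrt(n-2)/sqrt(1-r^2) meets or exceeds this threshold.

20

r√(n−2)/√(1−r²) ≥ 2.326  ⇔  n−2 ≥ (2.326)²·(1−r²)/r²
(1−r²)/r² = (1−0.2401)/0.2401 = 3.1649
n ≥ 2 + 5.410276·3.1649 = 2 + 17.1230 = 19.1230
⌈19.1230⌉ = 20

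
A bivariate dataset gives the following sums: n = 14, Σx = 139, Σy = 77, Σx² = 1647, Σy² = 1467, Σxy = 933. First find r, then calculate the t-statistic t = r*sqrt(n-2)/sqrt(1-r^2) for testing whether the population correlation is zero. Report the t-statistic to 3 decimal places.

Numerator: nΣxy − (Σx)(Σy) = 14·933 − (139)(77) = 2359
Denominator: √[(nΣx²−(Σx)²)(nΣy²−(Σy)²)]
  nΣx²−(Σx)² = 14·1647 − 19321 = 3737;  nΣy²−(Σy)² = 14·1467 − 5929 = 14609
  √(3737·14609) = √54593833 = 7388.7640
r = 2359 / 7388.7640 = 0.3193
t = r·√(n−2)/√(1−r²) = 0.3193·√12 / √(1−0.101952) = 1.106088 / 0.947654 = 1.167

1.167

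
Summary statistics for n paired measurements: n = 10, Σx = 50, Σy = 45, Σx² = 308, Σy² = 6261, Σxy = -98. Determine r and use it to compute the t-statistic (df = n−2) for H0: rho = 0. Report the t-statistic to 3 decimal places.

-1.838

Numerator: nΣxy − (Σx)(Σy) = 10·(-98) − (50)(45) = -3230
Denominator: √[(nΣx²−(Σx)²)(nΣy²−(Σy)²)]
  nΣx²−(Σx)² = 10·308 − 2500 = 580;  nΣy²−(Σy)² = 10·6261 − 2025 = 60585
  √(580·60585) = √35139300 = 5927.8411
r = -3230 / 5927.8411 = -0.5449
t = r·√(n−2)/√(1−r²) = -0.5449·√8 / √(1−0.296916) = -1.541210 / 0.838501 = -1.838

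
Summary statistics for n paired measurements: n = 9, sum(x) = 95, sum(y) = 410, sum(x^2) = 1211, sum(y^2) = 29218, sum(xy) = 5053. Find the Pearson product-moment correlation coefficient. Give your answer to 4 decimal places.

0.4895

S_xy = nΣxy − ΣxΣy = 9·5053 − 95·410 = 45477 − 38950 = 6527
S_xx = nΣx² − (Σx)² = 9·1211 − 95² = 10899 − 9025 = 1874
S_yy = nΣy² − (Σy)² = 9·29218 − 410² = 262962 − 168100 = 94862
r = S_xy / √(S_xx·S_yy) = 6527 / √(1874·94862) = 6527 / √177771388 = 6527 / 13333.0937 = 0.4895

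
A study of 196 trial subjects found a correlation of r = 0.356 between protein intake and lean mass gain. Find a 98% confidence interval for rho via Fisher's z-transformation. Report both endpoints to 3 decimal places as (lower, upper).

Fisher z: z_r = atanh(r) = ½·ln((1+0.356)/(1−0.356)) = 0.372298
SE(z) = 1/√(n−3) = 1/√193 = 0.071982
98% ⇒ z* = 2.326; margin = 2.326·0.071982 = 0.167430
CI on z-scale: (0.204868, 0.539728)
Back-transform: tanh(0.204868) = 0.202049, tanh(0.539728) = 0.492782

(0.202, 0.493)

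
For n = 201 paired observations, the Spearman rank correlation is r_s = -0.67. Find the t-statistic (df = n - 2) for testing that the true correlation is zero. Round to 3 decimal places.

1 − r_s² = 1 − 0.4489 = 0.5511;  √(1−r_s²) = 0.742361
√(n−2) = √199 = 14.106736
t = r_s·√(n−2)/√(1−r_s²) = -0.67 · 14.106736 / 0.742361 = -12.732

-12.732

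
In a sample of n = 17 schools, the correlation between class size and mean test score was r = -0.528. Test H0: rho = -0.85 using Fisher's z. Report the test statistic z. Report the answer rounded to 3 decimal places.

2.502

z_r = atanh(-0.528) = -0.587368,  z_0 = atanh(-0.85) = -1.256153
SE = 1/√(n−3) = 1/√14 = 0.267261
z = (z_r − z_0)/SE = (-0.587368 − (-1.256153)) / 0.267261 = 0.668785 / 0.267261 = 2.502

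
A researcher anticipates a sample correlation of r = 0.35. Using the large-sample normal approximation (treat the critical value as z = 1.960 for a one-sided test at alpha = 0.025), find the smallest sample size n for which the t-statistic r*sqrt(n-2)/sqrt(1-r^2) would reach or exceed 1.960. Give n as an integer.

Need r·√(n−2)/√(1−r²) ≥ 1.960
√(n−2) ≥ 1.960·√(1−0.1225) / 0.35 = 1.960·0.936750 / 0.35 = 5.2458
n−2 ≥ 27.5184  ⇒  n ≥ 29.5184
Smallest integer n = 30

30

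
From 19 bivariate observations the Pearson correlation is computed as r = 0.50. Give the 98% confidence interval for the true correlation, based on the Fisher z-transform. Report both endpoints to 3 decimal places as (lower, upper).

z_r = atanh(0.50) = 0.549306;  SE = 1/√(n−3) = 1/√16 = 0.250000
z-limits: 0.549306 ± 2.326·0.250000 = 0.549306 ± 0.581500 = [-0.032194, 1.130806]
ρ-limits: (tanh -0.032194, tanh 1.130806) = (-0.032, 0.811)

(-0.032, 0.811)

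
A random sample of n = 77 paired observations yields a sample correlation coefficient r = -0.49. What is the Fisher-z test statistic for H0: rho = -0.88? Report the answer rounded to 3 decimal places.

z_r = atanh(-0.49) = -0.536060,  z_0 = atanh(-0.88) = -1.375768
SE = 1/√(n−3) = 1/√74 = 0.116248
z = (z_r − z_0)/SE = (-0.536060 − (-1.375768)) / 0.116248 = 0.839708 / 0.116248 = 7.223

7.223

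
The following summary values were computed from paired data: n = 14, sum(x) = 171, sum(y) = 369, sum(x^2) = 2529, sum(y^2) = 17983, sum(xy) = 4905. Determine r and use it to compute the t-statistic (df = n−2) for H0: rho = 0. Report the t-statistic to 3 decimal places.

S_xy = nΣxy − ΣxΣy = 14·4905 − 171·369 = 68670 − 63099 = 5571
S_xx = nΣx² − (Σx)² = 14·2529 − 171² = 35406 − 29241 = 6165
S_yy = nΣy² − (Σy)² = 14·17983 − 369² = 251762 − 136161 = 115601
r = S_xy / √(S_xx·S_yy) = 5571 / √(6165·115601) = 5571 / √712680165 = 5571 / 26696.0702 = 0.2087
t = r·√(n−2)/√(1−r²) = 0.2087·√12 / √(1−0.043556) = 0.722958 / 0.977980 = 0.739

0.739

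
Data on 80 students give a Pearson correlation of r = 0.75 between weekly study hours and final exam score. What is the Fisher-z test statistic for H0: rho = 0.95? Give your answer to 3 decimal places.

z_r = atanh(0.75) = 0.972955,  z_0 = atanh(0.95) = 1.831781
SE = 1/√(n−3) = 1/√77 = 0.113961
z = (z_r − z_0)/SE = (0.972955 − 1.831781) / 0.113961 = -0.858826 / 0.113961 = -7.536

-7.536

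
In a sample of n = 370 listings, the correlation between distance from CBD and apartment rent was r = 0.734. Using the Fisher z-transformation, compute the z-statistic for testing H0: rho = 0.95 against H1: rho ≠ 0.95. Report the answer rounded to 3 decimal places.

-17.135

z_r = atanh(0.734) = 0.937345,  z_0 = atanh(0.95) = 1.831781
SE = 1/√(n−3) = 1/√367 = 0.052200
z = (z_r − z_0)/SE = (0.937345 − 1.831781) / 0.052200 = -0.894436 / 0.052200 = -17.135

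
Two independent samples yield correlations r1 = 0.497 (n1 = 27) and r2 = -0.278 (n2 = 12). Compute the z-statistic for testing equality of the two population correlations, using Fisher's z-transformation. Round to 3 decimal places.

z1 = atanh(0.497) = 0.545314,  z2 = atanh(-0.278) = -0.285513
SE = √(1/(n1−3) + 1/(n2−3)) = √(1/24 + 1/9) = √(0.0416667 + 0.1111111) = √0.1527778 = 0.390868
z = (z1 − z2)/SE = (0.545314 − (-0.285513)) / 0.390868 = 0.830827 / 0.390868 = 2.126

2.126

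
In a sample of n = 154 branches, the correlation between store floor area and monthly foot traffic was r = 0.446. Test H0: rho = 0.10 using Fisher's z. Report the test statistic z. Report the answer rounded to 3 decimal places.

z_r = atanh(0.446) = 0.479696,  z_0 = atanh(0.10) = 0.100335
SE = 1/√(n−3) = 1/√151 = 0.081379
z = (z_r − z_0)/SE = (0.479696 − 0.100335) / 0.081379 = 0.379361 / 0.081379 = 4.662

4.662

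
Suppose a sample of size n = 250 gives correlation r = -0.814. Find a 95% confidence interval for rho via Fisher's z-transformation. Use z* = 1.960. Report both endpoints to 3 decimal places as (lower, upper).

Fisher z: z_r = atanh(r) = ½·ln((1+(-0.814))/(1−(-0.814))) = -1.138771
SE(z) = 1/√(n−3) = 1/√247 = 0.063628
95% ⇒ z* = 1.960; margin = 1.960·0.063628 = 0.124711
CI on z-scale: (-1.263482, -1.014060)
Back-transform: tanh(-1.263482) = -0.852021, tanh(-1.014060) = -0.767436

(-0.852, -0.767)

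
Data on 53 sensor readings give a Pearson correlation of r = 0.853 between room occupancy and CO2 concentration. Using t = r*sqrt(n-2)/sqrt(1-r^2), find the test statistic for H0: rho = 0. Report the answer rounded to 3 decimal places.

t = r·√(n−2) / √(1−r²) with r = 0.853, n = 53
  = 0.853·√51 / √(1 − 0.727609)
  = 0.853·7.141428 / 0.521911
  = 6.091638 / 0.521911 = 11.672

11.672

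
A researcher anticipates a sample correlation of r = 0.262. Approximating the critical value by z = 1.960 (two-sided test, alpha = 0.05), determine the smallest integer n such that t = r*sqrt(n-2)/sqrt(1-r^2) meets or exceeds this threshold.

r√(n−2)/√(1−r²) ≥ 1.960  ⇔  n−2 ≥ (1.960)²·(1−r²)/r²
(1−r²)/r² = (1−0.068644)/0.068644 = 13.5679
n ≥ 2 + 3.8416·13.5679 = 2 + 52.1224 = 54.1224
⌈54.1224⌉ = 55

55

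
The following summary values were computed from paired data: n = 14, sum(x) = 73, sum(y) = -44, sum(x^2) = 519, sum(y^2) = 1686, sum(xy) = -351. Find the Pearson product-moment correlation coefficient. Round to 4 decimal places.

-0.2627

Numerator: nΣxy − (Σx)(Σy) = 14·(-351) − (73)(-44) = -1702
Denominator: √[(nΣx²−(Σx)²)(nΣy²−(Σy)²)]
  nΣx²−(Σx)² = 14·519 − 5329 = 1937;  nΣy²−(Σy)² = 14·1686 − 1936 = 21668
  √(1937·21668) = √41970916 = 6478.4964
r = -1702 / 6478.4964 = -0.2627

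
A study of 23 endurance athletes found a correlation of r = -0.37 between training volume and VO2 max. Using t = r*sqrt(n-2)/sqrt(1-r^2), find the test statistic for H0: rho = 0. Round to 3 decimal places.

-1.825

1 − r² = 1 − 0.1369 = 0.8631;  √(1−r²) = 0.929032
√(n−2) = √21 = 4.582576
t = r·√(n−2)/√(1−r²) = -0.37 · 4.582576 / 0.929032 = -1.825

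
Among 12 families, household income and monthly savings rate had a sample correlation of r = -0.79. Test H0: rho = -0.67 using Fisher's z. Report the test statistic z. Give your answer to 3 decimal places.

-0.782

Fisher z: atanh(-0.79) = -1.071432, atanh(-0.67) = -0.810743
z = (z_r − z_0)·√(n−3) = (-1.071432 − (-0.810743))·√9 = -0.260689 · 3.000000 = -0.782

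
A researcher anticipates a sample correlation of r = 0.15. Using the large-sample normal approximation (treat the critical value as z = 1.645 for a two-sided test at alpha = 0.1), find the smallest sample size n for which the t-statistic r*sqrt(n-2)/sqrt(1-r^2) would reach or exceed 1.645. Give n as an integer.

120

r√(n−2)/√(1−r²) ≥ 1.645  ⇔  n−2 ≥ (1.645)²·(1−r²)/r²
(1−r²)/r² = (1−0.0225)/0.0225 = 43.4444
n ≥ 2 + 2.706025·43.4444 = 2 + 117.5616 = 119.5616
⌈119.5616⌉ = 120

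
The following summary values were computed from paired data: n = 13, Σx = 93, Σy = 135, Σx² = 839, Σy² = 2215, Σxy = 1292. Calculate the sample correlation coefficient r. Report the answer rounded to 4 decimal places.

S_xy = nΣxy − ΣxΣy = 13·1292 − 93·135 = 16796 − 12555 = 4241
S_xx = nΣx² − (Σx)² = 13·839 − 93² = 10907 − 8649 = 2258
S_yy = nΣy² − (Σy)² = 13·2215 − 135² = 28795 − 18225 = 10570
r = S_xy / √(S_xx·S_yy) = 4241 / √(2258·10570) = 4241 / √23867060 = 4241 / 4885.3925 = 0.8681

0.8681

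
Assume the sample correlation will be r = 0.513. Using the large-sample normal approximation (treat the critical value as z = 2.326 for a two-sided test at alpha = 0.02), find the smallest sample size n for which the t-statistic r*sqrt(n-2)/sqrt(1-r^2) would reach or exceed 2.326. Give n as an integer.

Need r·√(n−2)/√(1−r²) ≥ 2.326
√(n−2) ≥ 2.326·√(1−0.263169) / 0.513 = 2.326·0.858389 / 0.513 = 3.8920
n−2 ≥ 15.1477  ⇒  n ≥ 17.1477
Smallest integer n = 18

18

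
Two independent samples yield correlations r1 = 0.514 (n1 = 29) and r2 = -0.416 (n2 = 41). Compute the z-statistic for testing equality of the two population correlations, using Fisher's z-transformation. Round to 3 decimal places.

Fisher z-transforms: z1 = atanh(0.514) = 0.568151, z2 = atanh(-0.416) = -0.442845; difference d = 1.010996
Var(d) = 1/26 + 1/38 = 0.0384615 + 0.0263158 = 0.0647773
z = d/√Var(d) = 1.010996 / √0.0647773 = 1.010996 / 0.254514 = 3.972

3.972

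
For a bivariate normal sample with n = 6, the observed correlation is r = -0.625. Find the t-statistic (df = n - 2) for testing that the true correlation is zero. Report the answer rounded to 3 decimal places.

1 − r² = 1 − 0.390625 = 0.609375;  √(1−r²) = 0.780625
√(n−2) = √4 = 2.000000
t = r·√(n−2)/√(1−r²) = -0.625 · 2.000000 / 0.780625 = -1.601

-1.601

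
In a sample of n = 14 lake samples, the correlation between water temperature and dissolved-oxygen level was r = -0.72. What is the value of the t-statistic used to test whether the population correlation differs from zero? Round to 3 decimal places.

1 − r² = 1 − 0.5184 = 0.4816;  √(1−r²) = 0.693974
√(n−2) = √12 = 3.464102
t = r·√(n−2)/√(1−r²) = -0.72 · 3.464102 / 0.693974 = -3.594

-3.594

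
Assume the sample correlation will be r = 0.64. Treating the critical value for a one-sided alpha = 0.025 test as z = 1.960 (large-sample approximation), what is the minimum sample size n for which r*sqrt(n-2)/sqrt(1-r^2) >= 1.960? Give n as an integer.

8

Need r·√(n−2)/√(1−r²) ≥ 1.960
√(n−2) ≥ 1.960·√(1−0.4096) / 0.64 = 1.960·0.768375 / 0.64 = 2.3531
n−2 ≥ 5.5371  ⇒  n ≥ 7.5371
Smallest integer n = 8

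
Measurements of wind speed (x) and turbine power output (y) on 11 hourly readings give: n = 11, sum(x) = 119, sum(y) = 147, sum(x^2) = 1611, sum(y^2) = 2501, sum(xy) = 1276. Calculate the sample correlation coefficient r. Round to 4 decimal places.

-0.7542

Numerator: nΣxy − (Σx)(Σy) = 11·1276 − (119)(147) = -3457
Denominator: √[(nΣx²−(Σx)²)(nΣy²−(Σy)²)]
  nΣx²−(Σx)² = 11·1611 − 14161 = 3560;  nΣy²−(Σy)² = 11·2501 − 21609 = 5902
  √(3560·5902) = √21011120 = 4583.7888
r = -3457 / 4583.7888 = -0.7542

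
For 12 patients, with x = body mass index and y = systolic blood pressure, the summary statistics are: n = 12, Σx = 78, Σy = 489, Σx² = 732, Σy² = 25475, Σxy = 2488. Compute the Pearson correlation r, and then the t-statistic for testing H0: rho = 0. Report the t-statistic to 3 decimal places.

S_xy = nΣxy − ΣxΣy = 12·2488 − 78·489 = 29856 − 38142 = -8286
S_xx = nΣx² − (Σx)² = 12·732 − 78² = 8784 − 6084 = 2700
S_yy = nΣy² − (Σy)² = 12·25475 − 489² = 305700 − 239121 = 66579
r = S_xy / √(S_xx·S_yy) = -8286 / √(2700·66579) = -8286 / √179763300 = -8286 / 13407.5837 = -0.6180
t = r·√(n−2)/√(1−r²) = -0.6180·√10 / √(1−0.381924) = -1.954288 / 0.786178 = -2.486

-2.486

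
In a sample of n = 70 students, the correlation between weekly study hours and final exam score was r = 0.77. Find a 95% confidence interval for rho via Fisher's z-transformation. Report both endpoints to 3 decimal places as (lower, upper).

z_r = atanh(0.77) = 1.020328;  SE = 1/√(n−3) = 1/√67 = 0.122169
z-limits: 1.020328 ± 1.960·0.122169 = 1.020328 ± 0.239451 = [0.780877, 1.259779]
ρ-limits: (tanh 0.780877, tanh 1.259779) = (0.653, 0.851)

(0.653, 0.851)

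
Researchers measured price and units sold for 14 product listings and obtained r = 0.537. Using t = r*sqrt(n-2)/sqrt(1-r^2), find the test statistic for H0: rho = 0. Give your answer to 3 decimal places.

1 − r² = 1 − 0.288369 = 0.711631;  √(1−r²) = 0.843582
√(n−2) = √12 = 3.464102
t = r·√(n−2)/√(1−r²) = 0.537 · 3.464102 / 0.843582 = 2.205

2.205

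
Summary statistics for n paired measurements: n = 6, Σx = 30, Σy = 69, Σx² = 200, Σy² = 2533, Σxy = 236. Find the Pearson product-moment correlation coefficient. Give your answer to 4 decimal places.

S_xy = nΣxy − ΣxΣy = 6·236 − 30·69 = 1416 − 2070 = -654
S_xx = nΣx² − (Σx)² = 6·200 − 30² = 1200 − 900 = 300
S_yy = nΣy² − (Σy)² = 6·2533 − 69² = 15198 − 4761 = 10437
r = S_xy / √(S_xx·S_yy) = -654 / √(300·10437) = -654 / √3131100 = -654 / 1769.4915 = -0.3696

-0.3696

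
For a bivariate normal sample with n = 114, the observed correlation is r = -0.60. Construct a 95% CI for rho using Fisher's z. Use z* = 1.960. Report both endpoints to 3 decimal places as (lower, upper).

(-0.706, -0.468)

z_r = atanh(-0.60) = -0.693147;  SE = 1/√(n−3) = 1/√111 = 0.094916
z-limits: -0.693147 ± 1.960·0.094916 = -0.693147 ± 0.186035 = [-0.879182, -0.507112]
ρ-limits: (tanh -0.879182, tanh -0.507112) = (-0.706, -0.468)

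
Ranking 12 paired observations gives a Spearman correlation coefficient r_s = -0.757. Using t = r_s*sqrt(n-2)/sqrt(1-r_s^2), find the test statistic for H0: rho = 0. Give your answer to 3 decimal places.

1 − r_s² = 1 − 0.573049 = 0.426951;  √(1−r_s²) = 0.653415
√(n−2) = √10 = 3.162278
t = r_s·√(n−2)/√(1−r_s²) = -0.757 · 3.162278 / 0.653415 = -3.664

-3.664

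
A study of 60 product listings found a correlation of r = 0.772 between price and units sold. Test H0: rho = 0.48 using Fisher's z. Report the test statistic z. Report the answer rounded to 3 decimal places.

z_r = atanh(0.772) = 1.025259,  z_0 = atanh(0.48) = 0.522984
SE = 1/√(n−3) = 1/√57 = 0.132453
z = (z_r − z_0)/SE = (1.025259 − 0.522984) / 0.132453 = 0.502275 / 0.132453 = 3.792

3.792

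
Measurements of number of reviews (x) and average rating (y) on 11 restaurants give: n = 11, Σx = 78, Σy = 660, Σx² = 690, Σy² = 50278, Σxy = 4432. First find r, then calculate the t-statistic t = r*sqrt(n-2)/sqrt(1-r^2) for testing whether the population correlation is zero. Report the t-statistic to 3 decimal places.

-0.629

S_xy = nΣxy − ΣxΣy = 11·4432 − 78·660 = 48752 − 51480 = -2728
S_xx = nΣx² − (Σx)² = 11·690 − 78² = 7590 − 6084 = 1506
S_yy = nΣy² − (Σy)² = 11·50278 − 660² = 553058 − 435600 = 117458
r = S_xy / √(S_xx·S_yy) = -2728 / √(1506·117458) = -2728 / √176891748 = -2728 / 13300.0657 = -0.2051
t = r·√(n−2)/√(1−r²) = -0.2051·√9 / √(1−0.042066) = -0.615300 / 0.978741 = -0.629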